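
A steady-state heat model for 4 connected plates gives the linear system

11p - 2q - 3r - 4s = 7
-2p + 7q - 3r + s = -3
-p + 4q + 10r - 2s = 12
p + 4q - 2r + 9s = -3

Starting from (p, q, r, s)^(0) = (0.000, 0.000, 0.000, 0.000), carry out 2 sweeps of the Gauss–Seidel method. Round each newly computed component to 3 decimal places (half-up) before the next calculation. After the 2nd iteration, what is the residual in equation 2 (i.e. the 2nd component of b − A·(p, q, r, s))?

Iteration 1:
  p = (7 - (-2)·0.000 - (-3)·0.000 - (-4)·0.000) / (11) = 0.636
  q = (-3 - (-2)·0.636 - (-3)·0.000 - (1)·0.000) / (7) = -0.247
  r = (12 - (-1)·0.636 - (4)·-0.247 - (-2)·0.000) / (10) = 1.362
  s = (-3 - (1)·0.636 - (4)·-0.247 - (-2)·1.362) / (9) = 0.008
Iteration 2:
  p = (7 - (-2)·-0.247 - (-3)·1.362 - (-4)·0.008) / (11) = 0.966
  q = (-3 - (-2)·0.966 - (-3)·1.362 - (1)·0.008) / (7) = 0.430
  r = (12 - (-1)·0.966 - (4)·0.430 - (-2)·0.008) / (10) = 1.126
  s = (-3 - (1)·0.966 - (4)·0.430 - (-2)·1.126) / (9) = -0.382
Residual b − A·x = (-0.916, -0.318, -0.778, 0.004)

-0.318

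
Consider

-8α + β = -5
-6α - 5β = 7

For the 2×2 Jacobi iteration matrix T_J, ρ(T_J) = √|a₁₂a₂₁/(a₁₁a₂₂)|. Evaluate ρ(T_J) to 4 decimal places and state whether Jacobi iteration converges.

a₁₂a₂₁/(a₁₁a₂₂) = (1)·(-6) / ((-8)·(-5)) = -0.150000
ρ = √|-0.150000| = √0.150000 = 0.3873
ρ < 1, so Jacobi converges

0.3873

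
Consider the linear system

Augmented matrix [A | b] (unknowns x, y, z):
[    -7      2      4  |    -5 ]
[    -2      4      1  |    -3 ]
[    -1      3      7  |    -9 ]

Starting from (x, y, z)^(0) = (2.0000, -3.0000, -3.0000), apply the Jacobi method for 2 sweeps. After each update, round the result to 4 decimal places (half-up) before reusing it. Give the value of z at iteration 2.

-1.9796

Iteration 1:
  x = (-5 - (2)·-3.0000 - (4)·-3.0000) / (-7) = -1.8571
  y = (-3 - (-2)·2.0000 - (1)·-3.0000) / (4) = 1.0000
  z = (-9 - (-1)·2.0000 - (3)·-3.0000) / (7) = 0.2857
Iteration 2:
  x = (-5 - (2)·1.0000 - (4)·0.2857) / (-7) = 1.1633
  y = (-3 - (-2)·-1.8571 - (1)·0.2857) / (4) = -1.7500
  z = (-9 - (-1)·-1.8571 - (3)·1.0000) / (7) = -1.9796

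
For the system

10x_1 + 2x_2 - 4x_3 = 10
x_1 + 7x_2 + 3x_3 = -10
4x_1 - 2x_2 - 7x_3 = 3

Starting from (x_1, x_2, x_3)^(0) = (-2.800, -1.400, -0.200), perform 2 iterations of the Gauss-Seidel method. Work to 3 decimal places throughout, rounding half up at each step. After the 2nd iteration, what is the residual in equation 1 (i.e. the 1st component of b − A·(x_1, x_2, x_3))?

2.234

Iteration 1:
  x_1 = (10 - (2)·-1.400 - (-4)·-0.200) / (10) = 1.200
  x_2 = (-10 - (1)·1.200 - (3)·-0.200) / (7) = -1.514
  x_3 = (3 - (4)·1.200 - (-2)·-1.514) / (-7) = 0.690
Iteration 2:
  x_1 = (10 - (2)·-1.514 - (-4)·0.690) / (10) = 1.579
  x_2 = (-10 - (1)·1.579 - (3)·0.690) / (7) = -1.950
  x_3 = (3 - (4)·1.579 - (-2)·-1.950) / (-7) = 1.031
Residual b − A·x = (2.234, -1.022, 0.001)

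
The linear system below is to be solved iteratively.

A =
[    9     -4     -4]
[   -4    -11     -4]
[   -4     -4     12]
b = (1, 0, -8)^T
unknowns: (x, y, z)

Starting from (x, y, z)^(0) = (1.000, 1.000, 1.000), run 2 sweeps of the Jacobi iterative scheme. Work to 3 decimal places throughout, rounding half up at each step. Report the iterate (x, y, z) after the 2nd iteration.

(-0.212, -0.364, -0.576)

Iteration 1:
  x = (1 - (-4)·1.000 - (-4)·1.000) / (9) = 1.000
  y = (0 - (-4)·1.000 - (-4)·1.000) / (-11) = -0.727
  z = (-8 - (-4)·1.000 - (-4)·1.000) / (12) = 0.000
Iteration 2:
  x = (1 - (-4)·-0.727 - (-4)·0.000) / (9) = -0.212
  y = (0 - (-4)·1.000 - (-4)·0.000) / (-11) = -0.364
  z = (-8 - (-4)·1.000 - (-4)·-0.727) / (12) = -0.576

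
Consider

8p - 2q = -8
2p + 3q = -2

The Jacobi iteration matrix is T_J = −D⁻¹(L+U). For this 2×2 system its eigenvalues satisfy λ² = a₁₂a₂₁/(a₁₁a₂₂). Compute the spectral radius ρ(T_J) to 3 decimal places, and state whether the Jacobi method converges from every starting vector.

a₁₂a₂₁/(a₁₁a₂₂) = (-2)·(2) / ((8)·(3)) = -0.166667
ρ = √|-0.166667| = √0.166667 = 0.408
ρ < 1, so Jacobi converges

0.408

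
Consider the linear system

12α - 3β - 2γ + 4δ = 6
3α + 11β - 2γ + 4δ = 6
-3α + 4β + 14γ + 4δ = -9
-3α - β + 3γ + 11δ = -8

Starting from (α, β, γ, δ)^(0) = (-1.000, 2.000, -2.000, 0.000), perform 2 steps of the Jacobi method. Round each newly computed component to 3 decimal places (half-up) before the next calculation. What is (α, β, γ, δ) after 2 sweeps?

(0.467, 0.203, -0.552, -0.114)

Iteration 1:
  α = (6 - (-3)·2.000 - (-2)·-2.000 - (4)·0.000) / (12) = 0.667
  β = (6 - (3)·-1.000 - (-2)·-2.000 - (4)·0.000) / (11) = 0.455
  γ = (-9 - (-3)·-1.000 - (4)·2.000 - (4)·0.000) / (14) = -1.429
  δ = (-8 - (-3)·-1.000 - (-1)·2.000 - (3)·-2.000) / (11) = -0.273
Iteration 2:
  α = (6 - (-3)·0.455 - (-2)·-1.429 - (4)·-0.273) / (12) = 0.467
  β = (6 - (3)·0.667 - (-2)·-1.429 - (4)·-0.273) / (11) = 0.203
  γ = (-9 - (-3)·0.667 - (4)·0.455 - (4)·-0.273) / (14) = -0.552
  δ = (-8 - (-3)·0.667 - (-1)·0.455 - (3)·-1.429) / (11) = -0.114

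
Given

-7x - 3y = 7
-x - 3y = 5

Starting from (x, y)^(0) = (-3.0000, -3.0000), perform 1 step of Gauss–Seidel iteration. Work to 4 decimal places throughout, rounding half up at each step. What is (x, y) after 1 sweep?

Iteration 1:
  x = (7 - (-3)·-3.0000) / (-7) = 0.2857
  y = (5 - (-1)·0.2857) / (-3) = -1.7619

(0.2857, -1.7619)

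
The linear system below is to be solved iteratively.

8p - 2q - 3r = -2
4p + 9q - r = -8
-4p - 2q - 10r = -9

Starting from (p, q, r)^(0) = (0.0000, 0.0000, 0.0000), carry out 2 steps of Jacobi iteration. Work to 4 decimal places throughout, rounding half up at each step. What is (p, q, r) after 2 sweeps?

Iteration 1:
  p = (-2 - (-2)·0.0000 - (-3)·0.0000) / (8) = -0.2500
  q = (-8 - (4)·0.0000 - (-1)·0.0000) / (9) = -0.8889
  r = (-9 - (-4)·0.0000 - (-2)·0.0000) / (-10) = 0.9000
Iteration 2:
  p = (-2 - (-2)·-0.8889 - (-3)·0.9000) / (8) = -0.1347
  q = (-8 - (4)·-0.2500 - (-1)·0.9000) / (9) = -0.6778
  r = (-9 - (-4)·-0.2500 - (-2)·-0.8889) / (-10) = 1.1778

(-0.1347, -0.6778, 1.1778)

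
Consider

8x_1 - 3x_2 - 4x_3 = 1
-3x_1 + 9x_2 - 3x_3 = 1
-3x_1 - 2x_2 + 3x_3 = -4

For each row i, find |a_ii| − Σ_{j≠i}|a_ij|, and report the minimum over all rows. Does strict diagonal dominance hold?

-2

row 1: |8| − (3+4) = 1
row 2: |9| − (3+3) = 3
row 3: |3| − (3+2) = -2
minimum over rows = -2 → not strictly diagonally dominant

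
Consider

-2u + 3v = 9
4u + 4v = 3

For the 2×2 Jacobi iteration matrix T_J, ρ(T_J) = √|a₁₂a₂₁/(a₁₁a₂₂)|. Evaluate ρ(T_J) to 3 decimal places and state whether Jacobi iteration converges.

1.225

a₁₂a₂₁/(a₁₁a₂₂) = (3)·(4) / ((-2)·(4)) = -1.500000
ρ = √|-1.500000| = √1.500000 = 1.225
ρ > 1, so Jacobi diverges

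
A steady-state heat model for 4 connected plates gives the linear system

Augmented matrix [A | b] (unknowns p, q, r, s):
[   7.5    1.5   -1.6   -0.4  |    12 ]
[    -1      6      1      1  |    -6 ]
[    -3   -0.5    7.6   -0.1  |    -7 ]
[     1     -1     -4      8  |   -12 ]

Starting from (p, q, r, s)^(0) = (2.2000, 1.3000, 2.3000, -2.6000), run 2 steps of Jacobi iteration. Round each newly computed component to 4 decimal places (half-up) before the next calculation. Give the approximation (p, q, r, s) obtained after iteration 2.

(1.6917, -0.6407, -0.2976, -1.7851)

Iteration 1:
  p = (12 - (1.5)·1.3000 - (-1.6)·2.3000 - (-0.4)·-2.6000) / (7.5) = 1.6920
  q = (-6 - (-1)·2.2000 - (1)·2.3000 - (1)·-2.6000) / (6) = -0.5833
  r = (-7 - (-3)·2.2000 - (-0.5)·1.3000 - (-0.1)·-2.6000) / (7.6) = -0.0013
  s = (-12 - (1)·2.2000 - (-1)·1.3000 - (-4)·2.3000) / (8) = -0.4625
Iteration 2:
  p = (12 - (1.5)·-0.5833 - (-1.6)·-0.0013 - (-0.4)·-0.4625) / (7.5) = 1.6917
  q = (-6 - (-1)·1.6920 - (1)·-0.0013 - (1)·-0.4625) / (6) = -0.6407
  r = (-7 - (-3)·1.6920 - (-0.5)·-0.5833 - (-0.1)·-0.4625) / (7.6) = -0.2976
  s = (-12 - (1)·1.6920 - (-1)·-0.5833 - (-4)·-0.0013) / (8) = -1.7851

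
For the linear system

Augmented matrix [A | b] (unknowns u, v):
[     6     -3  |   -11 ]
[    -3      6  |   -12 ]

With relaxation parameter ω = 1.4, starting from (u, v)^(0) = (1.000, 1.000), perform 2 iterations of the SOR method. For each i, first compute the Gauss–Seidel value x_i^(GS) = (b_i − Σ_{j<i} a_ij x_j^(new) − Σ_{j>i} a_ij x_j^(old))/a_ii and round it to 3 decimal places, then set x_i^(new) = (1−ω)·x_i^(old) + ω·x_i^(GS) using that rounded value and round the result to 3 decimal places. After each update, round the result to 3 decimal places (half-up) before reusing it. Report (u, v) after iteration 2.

Iteration 1:
  u: GS value = (-11 - (-3)·1.000) / (6) = -1.333;  u ← (1−ω)·1.000 + ω·-1.333 = -2.266
  v: GS value = (-12 - (-3)·-2.266) / (6) = -3.133;  v ← (1−ω)·1.000 + ω·-3.133 = -4.786
Iteration 2:
  u: GS value = (-11 - (-3)·-4.786) / (6) = -4.226;  u ← (1−ω)·-2.266 + ω·-4.226 = -5.010
  v: GS value = (-12 - (-3)·-5.010) / (6) = -4.505;  v ← (1−ω)·-4.786 + ω·-4.505 = -4.393

(-5.010, -4.393)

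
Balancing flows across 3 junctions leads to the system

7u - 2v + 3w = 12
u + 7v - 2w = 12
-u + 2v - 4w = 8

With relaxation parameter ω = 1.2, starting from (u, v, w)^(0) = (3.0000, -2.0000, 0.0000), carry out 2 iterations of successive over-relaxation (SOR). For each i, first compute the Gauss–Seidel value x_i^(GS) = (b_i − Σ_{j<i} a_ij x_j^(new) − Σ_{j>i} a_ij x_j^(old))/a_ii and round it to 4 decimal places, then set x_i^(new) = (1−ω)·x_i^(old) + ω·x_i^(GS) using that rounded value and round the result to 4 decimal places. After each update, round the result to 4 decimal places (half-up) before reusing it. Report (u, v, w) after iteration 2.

(3.3359, 0.5963, -2.7957)

Iteration 1:
  u: GS value = (12 - (-2)·-2.0000 - (3)·0.0000) / (7) = 1.1429;  u ← (1−ω)·3.0000 + ω·1.1429 = 0.7715
  v: GS value = (12 - (1)·0.7715 - (-2)·0.0000) / (7) = 1.6041;  v ← (1−ω)·-2.0000 + ω·1.6041 = 2.3249
  w: GS value = (8 - (-1)·0.7715 - (2)·2.3249) / (-4) = -1.0304;  w ← (1−ω)·0.0000 + ω·-1.0304 = -1.2365
Iteration 2:
  u: GS value = (12 - (-2)·2.3249 - (3)·-1.2365) / (7) = 2.9085;  u ← (1−ω)·0.7715 + ω·2.9085 = 3.3359
  v: GS value = (12 - (1)·3.3359 - (-2)·-1.2365) / (7) = 0.8844;  v ← (1−ω)·2.3249 + ω·0.8844 = 0.5963
  w: GS value = (8 - (-1)·3.3359 - (2)·0.5963) / (-4) = -2.5358;  w ← (1−ω)·-1.2365 + ω·-2.5358 = -2.7957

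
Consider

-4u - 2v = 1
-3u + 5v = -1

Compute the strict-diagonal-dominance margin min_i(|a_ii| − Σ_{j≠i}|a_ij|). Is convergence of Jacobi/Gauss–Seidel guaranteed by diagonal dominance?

row 1: |-4| − (2) = 2
row 2: |5| − (3) = 2
minimum over rows = 2 → strictly diagonally dominant (convergence guaranteed)

2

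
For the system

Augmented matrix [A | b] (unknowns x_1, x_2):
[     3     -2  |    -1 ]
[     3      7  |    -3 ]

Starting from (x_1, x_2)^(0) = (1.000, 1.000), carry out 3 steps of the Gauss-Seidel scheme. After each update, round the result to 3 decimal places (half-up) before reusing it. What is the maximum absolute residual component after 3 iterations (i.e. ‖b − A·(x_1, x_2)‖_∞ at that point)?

Iteration 1:
  x_1 = (-1 - (-2)·1.000) / (3) = 0.333
  x_2 = (-3 - (3)·0.333) / (7) = -0.571
Iteration 2:
  x_1 = (-1 - (-2)·-0.571) / (3) = -0.714
  x_2 = (-3 - (3)·-0.714) / (7) = -0.123
Iteration 3:
  x_1 = (-1 - (-2)·-0.123) / (3) = -0.415
  x_2 = (-3 - (3)·-0.415) / (7) = -0.251
Residual b − A·x = (-0.257, 0.002); ∞-norm = 0.257

0.257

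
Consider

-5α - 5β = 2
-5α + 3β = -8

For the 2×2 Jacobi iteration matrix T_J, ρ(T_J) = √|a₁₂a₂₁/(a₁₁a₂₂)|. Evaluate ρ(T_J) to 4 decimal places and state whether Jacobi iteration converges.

a₁₂a₂₁/(a₁₁a₂₂) = (-5)·(-5) / ((-5)·(3)) = -1.666667
ρ = √|-1.666667| = √1.666667 = 1.2910
ρ > 1, so Jacobi diverges

1.2910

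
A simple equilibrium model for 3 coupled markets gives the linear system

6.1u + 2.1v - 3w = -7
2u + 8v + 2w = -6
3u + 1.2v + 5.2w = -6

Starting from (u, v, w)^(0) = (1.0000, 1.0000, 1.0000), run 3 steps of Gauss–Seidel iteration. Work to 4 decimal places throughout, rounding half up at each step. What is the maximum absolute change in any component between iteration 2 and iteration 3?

Iteration 1:
  u = (-7 - (2.1)·1.0000 - (-3)·1.0000) / (6.1) = -1.0000
  v = (-6 - (2)·-1.0000 - (2)·1.0000) / (8) = -0.7500
  w = (-6 - (3)·-1.0000 - (1.2)·-0.7500) / (5.2) = -0.4038
Iteration 2:
  u = (-7 - (2.1)·-0.7500 - (-3)·-0.4038) / (6.1) = -1.0879
  v = (-6 - (2)·-1.0879 - (2)·-0.4038) / (8) = -0.3771
  w = (-6 - (3)·-1.0879 - (1.2)·-0.3771) / (5.2) = -0.4392
Iteration 3:
  u = (-7 - (2.1)·-0.3771 - (-3)·-0.4392) / (6.1) = -1.2337
  v = (-6 - (2)·-1.2337 - (2)·-0.4392) / (8) = -0.3318
  w = (-6 - (3)·-1.2337 - (1.2)·-0.3318) / (5.2) = -0.3655
Change: (-0.1458, 0.0453, 0.0737) → max |·| = 0.1458

0.1458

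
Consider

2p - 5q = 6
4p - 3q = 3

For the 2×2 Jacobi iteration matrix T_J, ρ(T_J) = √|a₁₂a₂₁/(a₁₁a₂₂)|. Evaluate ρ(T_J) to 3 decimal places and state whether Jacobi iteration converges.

a₁₂a₂₁/(a₁₁a₂₂) = (-5)·(4) / ((2)·(-3)) = 3.333333
ρ = √|3.333333| = √3.333333 = 1.826
ρ > 1, so Jacobi diverges

1.826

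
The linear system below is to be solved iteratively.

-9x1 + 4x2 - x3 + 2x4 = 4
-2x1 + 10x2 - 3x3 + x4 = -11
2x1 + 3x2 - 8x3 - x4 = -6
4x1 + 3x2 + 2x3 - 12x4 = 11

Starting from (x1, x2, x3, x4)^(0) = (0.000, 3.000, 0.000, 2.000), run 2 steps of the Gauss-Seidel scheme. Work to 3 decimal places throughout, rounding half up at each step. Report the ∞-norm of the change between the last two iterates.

2.432

Iteration 1:
  x1 = (4 - (4)·3.000 - (-1)·0.000 - (2)·2.000) / (-9) = 1.333
  x2 = (-11 - (-2)·1.333 - (-3)·0.000 - (1)·2.000) / (10) = -1.033
  x3 = (-6 - (2)·1.333 - (3)·-1.033 - (-1)·2.000) / (-8) = 0.446
  x4 = (11 - (4)·1.333 - (3)·-1.033 - (2)·0.446) / (-12) = -0.656
Iteration 2:
  x1 = (4 - (4)·-1.033 - (-1)·0.446 - (2)·-0.656) / (-9) = -1.099
  x2 = (-11 - (-2)·-1.099 - (-3)·0.446 - (1)·-0.656) / (10) = -1.120
  x3 = (-6 - (2)·-1.099 - (3)·-1.120 - (-1)·-0.656) / (-8) = 0.137
  x4 = (11 - (4)·-1.099 - (3)·-1.120 - (2)·0.137) / (-12) = -1.540
Change: (-2.432, -0.087, -0.309, -0.884) → max |·| = 2.432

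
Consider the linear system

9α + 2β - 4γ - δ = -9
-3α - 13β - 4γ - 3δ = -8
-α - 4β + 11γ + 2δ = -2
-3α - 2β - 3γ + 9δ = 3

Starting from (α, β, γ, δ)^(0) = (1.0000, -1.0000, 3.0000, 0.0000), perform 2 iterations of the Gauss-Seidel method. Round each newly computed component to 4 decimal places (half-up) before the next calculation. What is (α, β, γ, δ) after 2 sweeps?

Iteration 1:
  α = (-9 - (2)·-1.0000 - (-4)·3.0000 - (-1)·0.0000) / (9) = 0.5556
  β = (-8 - (-3)·0.5556 - (-4)·3.0000 - (-3)·0.0000) / (-13) = -0.4359
  γ = (-2 - (-1)·0.5556 - (-4)·-0.4359 - (2)·0.0000) / (11) = -0.2898
  δ = (3 - (-3)·0.5556 - (-2)·-0.4359 - (-3)·-0.2898) / (9) = 0.3251
Iteration 2:
  α = (-9 - (2)·-0.4359 - (-4)·-0.2898 - (-1)·0.3251) / (9) = -0.9958
  β = (-8 - (-3)·-0.9958 - (-4)·-0.2898 - (-3)·0.3251) / (-13) = 0.8593
  γ = (-2 - (-1)·-0.9958 - (-4)·0.8593 - (2)·0.3251) / (11) = -0.0190
  δ = (3 - (-3)·-0.9958 - (-2)·0.8593 - (-3)·-0.0190) / (9) = 0.1860

(-0.9958, 0.8593, -0.0190, 0.1860)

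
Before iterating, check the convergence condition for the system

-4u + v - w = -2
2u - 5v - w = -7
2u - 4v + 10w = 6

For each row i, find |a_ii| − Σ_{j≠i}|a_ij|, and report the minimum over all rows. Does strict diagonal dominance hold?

row 1: |-4| − (1+1) = 2
row 2: |-5| − (2+1) = 2
row 3: |10| − (2+4) = 4
minimum over rows = 2 → strictly diagonally dominant (convergence guaranteed)

2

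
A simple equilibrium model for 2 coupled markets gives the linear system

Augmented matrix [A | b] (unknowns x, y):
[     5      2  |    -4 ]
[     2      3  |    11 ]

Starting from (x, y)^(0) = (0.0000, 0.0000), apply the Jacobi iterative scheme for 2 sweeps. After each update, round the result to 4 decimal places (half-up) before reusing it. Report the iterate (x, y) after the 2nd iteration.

(-2.2667, 4.2000)

Iteration 1:
  x = (-4 - (2)·0.0000) / (5) = -0.8000
  y = (11 - (2)·0.0000) / (3) = 3.6667
Iteration 2:
  x = (-4 - (2)·3.6667) / (5) = -2.2667
  y = (11 - (2)·-0.8000) / (3) = 4.2000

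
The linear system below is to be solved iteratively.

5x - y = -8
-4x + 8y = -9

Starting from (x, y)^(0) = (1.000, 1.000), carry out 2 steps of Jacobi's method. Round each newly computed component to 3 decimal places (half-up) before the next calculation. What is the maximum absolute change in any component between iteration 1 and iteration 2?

1.200

Iteration 1:
  x = (-8 - (-1)·1.000) / (5) = -1.400
  y = (-9 - (-4)·1.000) / (8) = -0.625
Iteration 2:
  x = (-8 - (-1)·-0.625) / (5) = -1.725
  y = (-9 - (-4)·-1.400) / (8) = -1.825
Change: (-0.325, -1.200) → max |·| = 1.200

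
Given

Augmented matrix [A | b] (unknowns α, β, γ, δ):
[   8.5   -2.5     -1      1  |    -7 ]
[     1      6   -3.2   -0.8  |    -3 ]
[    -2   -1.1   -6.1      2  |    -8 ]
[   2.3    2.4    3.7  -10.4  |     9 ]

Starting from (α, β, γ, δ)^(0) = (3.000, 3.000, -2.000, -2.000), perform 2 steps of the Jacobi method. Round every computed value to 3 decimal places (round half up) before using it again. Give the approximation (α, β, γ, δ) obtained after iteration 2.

Iteration 1:
  α = (-7 - (-2.5)·3.000 - (-1)·-2.000 - (1)·-2.000) / (8.5) = 0.059
  β = (-3 - (1)·3.000 - (-3.2)·-2.000 - (-0.8)·-2.000) / (6) = -2.333
  γ = (-8 - (-2)·3.000 - (-1.1)·3.000 - (2)·-2.000) / (-6.1) = -0.869
  δ = (9 - (2.3)·3.000 - (2.4)·3.000 - (3.7)·-2.000) / (-10.4) = -0.221
Iteration 2:
  α = (-7 - (-2.5)·-2.333 - (-1)·-0.869 - (1)·-0.221) / (8.5) = -1.586
  β = (-3 - (1)·0.059 - (-3.2)·-0.869 - (-0.8)·-0.221) / (6) = -1.003
  γ = (-8 - (-2)·0.059 - (-1.1)·-2.333 - (2)·-0.221) / (-6.1) = 1.640
  δ = (9 - (2.3)·0.059 - (2.4)·-2.333 - (3.7)·-0.869) / (-10.4) = -1.700

(-1.586, -1.003, 1.640, -1.700)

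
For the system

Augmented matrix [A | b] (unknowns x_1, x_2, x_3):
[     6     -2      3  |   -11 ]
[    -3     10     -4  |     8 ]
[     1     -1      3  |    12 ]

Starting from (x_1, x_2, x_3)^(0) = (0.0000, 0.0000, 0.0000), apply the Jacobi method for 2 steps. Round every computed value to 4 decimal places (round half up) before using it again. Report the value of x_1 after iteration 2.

Iteration 1:
  x_1 = (-11 - (-2)·0.0000 - (3)·0.0000) / (6) = -1.8333
  x_2 = (8 - (-3)·0.0000 - (-4)·0.0000) / (10) = 0.8000
  x_3 = (12 - (1)·0.0000 - (-1)·0.0000) / (3) = 4.0000
Iteration 2:
  x_1 = (-11 - (-2)·0.8000 - (3)·4.0000) / (6) = -3.5667
  x_2 = (8 - (-3)·-1.8333 - (-4)·4.0000) / (10) = 1.8500
  x_3 = (12 - (1)·-1.8333 - (-1)·0.8000) / (3) = 4.8778

-3.5667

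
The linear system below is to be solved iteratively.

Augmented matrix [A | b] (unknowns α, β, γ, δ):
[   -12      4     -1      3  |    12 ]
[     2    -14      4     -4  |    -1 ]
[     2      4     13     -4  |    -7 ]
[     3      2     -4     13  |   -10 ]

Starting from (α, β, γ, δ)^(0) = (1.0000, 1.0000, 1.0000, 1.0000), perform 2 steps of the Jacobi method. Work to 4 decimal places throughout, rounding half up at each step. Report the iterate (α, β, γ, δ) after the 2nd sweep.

(-1.0824, 0.0440, -0.7878, -0.8998)

Iteration 1:
  α = (12 - (4)·1.0000 - (-1)·1.0000 - (3)·1.0000) / (-12) = -0.5000
  β = (-1 - (2)·1.0000 - (4)·1.0000 - (-4)·1.0000) / (-14) = 0.2143
  γ = (-7 - (2)·1.0000 - (4)·1.0000 - (-4)·1.0000) / (13) = -0.6923
  δ = (-10 - (3)·1.0000 - (2)·1.0000 - (-4)·1.0000) / (13) = -0.8462
Iteration 2:
  α = (12 - (4)·0.2143 - (-1)·-0.6923 - (3)·-0.8462) / (-12) = -1.0824
  β = (-1 - (2)·-0.5000 - (4)·-0.6923 - (-4)·-0.8462) / (-14) = 0.0440
  γ = (-7 - (2)·-0.5000 - (4)·0.2143 - (-4)·-0.8462) / (13) = -0.7878
  δ = (-10 - (3)·-0.5000 - (2)·0.2143 - (-4)·-0.6923) / (13) = -0.8998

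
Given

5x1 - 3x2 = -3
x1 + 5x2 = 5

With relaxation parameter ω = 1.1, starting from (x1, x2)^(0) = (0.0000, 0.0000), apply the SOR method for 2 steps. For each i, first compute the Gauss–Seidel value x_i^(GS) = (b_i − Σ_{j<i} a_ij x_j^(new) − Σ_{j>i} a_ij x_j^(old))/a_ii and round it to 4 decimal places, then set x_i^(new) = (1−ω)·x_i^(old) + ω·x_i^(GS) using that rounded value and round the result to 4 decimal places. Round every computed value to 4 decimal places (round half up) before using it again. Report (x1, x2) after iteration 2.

(0.2278, 0.9253)

Iteration 1:
  x1: GS value = (-3 - (-3)·0.0000) / (5) = -0.6000;  x1 ← (1−ω)·0.0000 + ω·-0.6000 = -0.6600
  x2: GS value = (5 - (1)·-0.6600) / (5) = 1.1320;  x2 ← (1−ω)·0.0000 + ω·1.1320 = 1.2452
Iteration 2:
  x1: GS value = (-3 - (-3)·1.2452) / (5) = 0.1471;  x1 ← (1−ω)·-0.6600 + ω·0.1471 = 0.2278
  x2: GS value = (5 - (1)·0.2278) / (5) = 0.9544;  x2 ← (1−ω)·1.2452 + ω·0.9544 = 0.9253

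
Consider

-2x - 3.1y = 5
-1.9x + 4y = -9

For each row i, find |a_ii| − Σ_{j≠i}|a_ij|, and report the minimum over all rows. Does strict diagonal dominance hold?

-1.1

row 1: |-2| − (3.1) = -1.1
row 2: |4| − (1.9) = 2.1
minimum over rows = -1.1 → not strictly diagonally dominant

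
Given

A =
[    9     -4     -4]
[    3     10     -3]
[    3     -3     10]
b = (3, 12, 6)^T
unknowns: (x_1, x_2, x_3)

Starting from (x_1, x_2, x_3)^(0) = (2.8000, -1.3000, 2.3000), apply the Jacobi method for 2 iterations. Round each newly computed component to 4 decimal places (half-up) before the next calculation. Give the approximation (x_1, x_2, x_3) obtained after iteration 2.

Iteration 1:
  x_1 = (3 - (-4)·-1.3000 - (-4)·2.3000) / (9) = 0.7778
  x_2 = (12 - (3)·2.8000 - (-3)·2.3000) / (10) = 1.0500
  x_3 = (6 - (3)·2.8000 - (-3)·-1.3000) / (10) = -0.6300
Iteration 2:
  x_1 = (3 - (-4)·1.0500 - (-4)·-0.6300) / (9) = 0.5200
  x_2 = (12 - (3)·0.7778 - (-3)·-0.6300) / (10) = 0.7777
  x_3 = (6 - (3)·0.7778 - (-3)·1.0500) / (10) = 0.6817

(0.5200, 0.7777, 0.6817)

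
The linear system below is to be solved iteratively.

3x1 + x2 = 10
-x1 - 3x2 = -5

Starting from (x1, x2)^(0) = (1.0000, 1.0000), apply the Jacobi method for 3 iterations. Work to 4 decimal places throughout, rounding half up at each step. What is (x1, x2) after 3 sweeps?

Iteration 1:
  x1 = (10 - (1)·1.0000) / (3) = 3.0000
  x2 = (-5 - (-1)·1.0000) / (-3) = 1.3333
Iteration 2:
  x1 = (10 - (1)·1.3333) / (3) = 2.8889
  x2 = (-5 - (-1)·3.0000) / (-3) = 0.6667
Iteration 3:
  x1 = (10 - (1)·0.6667) / (3) = 3.1111
  x2 = (-5 - (-1)·2.8889) / (-3) = 0.7037

(3.1111, 0.7037)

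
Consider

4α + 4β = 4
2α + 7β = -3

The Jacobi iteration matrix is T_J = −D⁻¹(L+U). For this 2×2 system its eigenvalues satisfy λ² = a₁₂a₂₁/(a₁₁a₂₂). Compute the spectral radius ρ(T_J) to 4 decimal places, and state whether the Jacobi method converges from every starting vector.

0.5345

a₁₂a₂₁/(a₁₁a₂₂) = (4)·(2) / ((4)·(7)) = 0.285714
ρ = √|0.285714| = √0.285714 = 0.5345
ρ < 1, so Jacobi converges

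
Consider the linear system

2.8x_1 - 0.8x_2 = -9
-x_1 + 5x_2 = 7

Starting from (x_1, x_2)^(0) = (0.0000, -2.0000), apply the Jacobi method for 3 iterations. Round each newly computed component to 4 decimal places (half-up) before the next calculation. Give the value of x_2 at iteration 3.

Iteration 1:
  x_1 = (-9 - (-0.8)·-2.0000) / (2.8) = -3.7857
  x_2 = (7 - (-1)·0.0000) / (5) = 1.4000
Iteration 2:
  x_1 = (-9 - (-0.8)·1.4000) / (2.8) = -2.8143
  x_2 = (7 - (-1)·-3.7857) / (5) = 0.6429
Iteration 3:
  x_1 = (-9 - (-0.8)·0.6429) / (2.8) = -3.0306
  x_2 = (7 - (-1)·-2.8143) / (5) = 0.8371

0.8371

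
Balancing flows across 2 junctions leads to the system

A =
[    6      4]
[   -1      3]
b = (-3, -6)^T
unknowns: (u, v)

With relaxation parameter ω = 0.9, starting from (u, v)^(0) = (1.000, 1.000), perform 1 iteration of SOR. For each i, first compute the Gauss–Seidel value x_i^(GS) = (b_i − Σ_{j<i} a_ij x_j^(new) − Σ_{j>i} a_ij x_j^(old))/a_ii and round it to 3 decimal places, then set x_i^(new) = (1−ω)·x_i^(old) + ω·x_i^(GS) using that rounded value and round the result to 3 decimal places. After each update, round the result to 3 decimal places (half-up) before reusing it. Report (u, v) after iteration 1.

Iteration 1:
  u: GS value = (-3 - (4)·1.000) / (6) = -1.167;  u ← (1−ω)·1.000 + ω·-1.167 = -0.950
  v: GS value = (-6 - (-1)·-0.950) / (3) = -2.317;  v ← (1−ω)·1.000 + ω·-2.317 = -1.985

(-0.950, -1.985)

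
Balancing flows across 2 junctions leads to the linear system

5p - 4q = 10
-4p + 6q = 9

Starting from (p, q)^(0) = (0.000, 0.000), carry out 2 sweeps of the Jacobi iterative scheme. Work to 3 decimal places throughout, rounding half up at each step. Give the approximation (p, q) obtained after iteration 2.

(3.200, 2.833)

Iteration 1:
  p = (10 - (-4)·0.000) / (5) = 2.000
  q = (9 - (-4)·0.000) / (6) = 1.500
Iteration 2:
  p = (10 - (-4)·1.500) / (5) = 3.200
  q = (9 - (-4)·2.000) / (6) = 2.833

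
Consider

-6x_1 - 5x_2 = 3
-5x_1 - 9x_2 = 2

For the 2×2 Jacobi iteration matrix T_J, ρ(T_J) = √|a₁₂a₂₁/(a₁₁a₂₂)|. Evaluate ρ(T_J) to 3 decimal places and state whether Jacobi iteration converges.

a₁₂a₂₁/(a₁₁a₂₂) = (-5)·(-5) / ((-6)·(-9)) = 0.462963
ρ = √|0.462963| = √0.462963 = 0.680
ρ < 1, so Jacobi converges

0.680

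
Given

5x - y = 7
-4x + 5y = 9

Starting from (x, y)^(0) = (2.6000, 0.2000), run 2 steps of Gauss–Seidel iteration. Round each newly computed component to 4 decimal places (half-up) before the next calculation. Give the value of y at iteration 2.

3.3923

Iteration 1:
  x = (7 - (-1)·0.2000) / (5) = 1.4400
  y = (9 - (-4)·1.4400) / (5) = 2.9520
Iteration 2:
  x = (7 - (-1)·2.9520) / (5) = 1.9904
  y = (9 - (-4)·1.9904) / (5) = 3.3923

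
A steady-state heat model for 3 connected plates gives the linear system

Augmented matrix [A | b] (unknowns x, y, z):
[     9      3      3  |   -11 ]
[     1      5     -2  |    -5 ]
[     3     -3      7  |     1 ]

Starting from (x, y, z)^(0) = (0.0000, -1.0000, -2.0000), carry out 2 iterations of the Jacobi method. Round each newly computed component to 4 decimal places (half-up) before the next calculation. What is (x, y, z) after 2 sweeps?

Iteration 1:
  x = (-11 - (3)·-1.0000 - (3)·-2.0000) / (9) = -0.2222
  y = (-5 - (1)·0.0000 - (-2)·-2.0000) / (5) = -1.8000
  z = (1 - (3)·0.0000 - (-3)·-1.0000) / (7) = -0.2857
Iteration 2:
  x = (-11 - (3)·-1.8000 - (3)·-0.2857) / (9) = -0.5270
  y = (-5 - (1)·-0.2222 - (-2)·-0.2857) / (5) = -1.0698
  z = (1 - (3)·-0.2222 - (-3)·-1.8000) / (7) = -0.5333

(-0.5270, -1.0698, -0.5333)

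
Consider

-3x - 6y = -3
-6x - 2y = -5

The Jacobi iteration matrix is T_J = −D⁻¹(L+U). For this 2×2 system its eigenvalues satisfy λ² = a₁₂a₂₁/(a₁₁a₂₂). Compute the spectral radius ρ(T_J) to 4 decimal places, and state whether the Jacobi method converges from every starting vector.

2.4495

a₁₂a₂₁/(a₁₁a₂₂) = (-6)·(-6) / ((-3)·(-2)) = 6.000000
ρ = √|6.000000| = √6.000000 = 2.4495
ρ > 1, so Jacobi diverges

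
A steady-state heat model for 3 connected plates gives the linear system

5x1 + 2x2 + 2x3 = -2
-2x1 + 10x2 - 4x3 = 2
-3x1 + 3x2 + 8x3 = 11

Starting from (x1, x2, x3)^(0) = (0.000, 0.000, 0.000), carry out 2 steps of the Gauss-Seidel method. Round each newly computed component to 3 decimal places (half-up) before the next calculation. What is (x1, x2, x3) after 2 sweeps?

Iteration 1:
  x1 = (-2 - (2)·0.000 - (2)·0.000) / (5) = -0.400
  x2 = (2 - (-2)·-0.400 - (-4)·0.000) / (10) = 0.120
  x3 = (11 - (-3)·-0.400 - (3)·0.120) / (8) = 1.180
Iteration 2:
  x1 = (-2 - (2)·0.120 - (2)·1.180) / (5) = -0.920
  x2 = (2 - (-2)·-0.920 - (-4)·1.180) / (10) = 0.488
  x3 = (11 - (-3)·-0.920 - (3)·0.488) / (8) = 0.847

(-0.920, 0.488, 0.847)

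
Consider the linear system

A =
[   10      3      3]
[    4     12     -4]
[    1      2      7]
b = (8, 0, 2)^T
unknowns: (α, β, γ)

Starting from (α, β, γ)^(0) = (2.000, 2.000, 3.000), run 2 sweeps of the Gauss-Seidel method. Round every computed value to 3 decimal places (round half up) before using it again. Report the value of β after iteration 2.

Iteration 1:
  α = (8 - (3)·2.000 - (3)·3.000) / (10) = -0.700
  β = (0 - (4)·-0.700 - (-4)·3.000) / (12) = 1.233
  γ = (2 - (1)·-0.700 - (2)·1.233) / (7) = 0.033
Iteration 2:
  α = (8 - (3)·1.233 - (3)·0.033) / (10) = 0.420
  β = (0 - (4)·0.420 - (-4)·0.033) / (12) = -0.129
  γ = (2 - (1)·0.420 - (2)·-0.129) / (7) = 0.263

-0.129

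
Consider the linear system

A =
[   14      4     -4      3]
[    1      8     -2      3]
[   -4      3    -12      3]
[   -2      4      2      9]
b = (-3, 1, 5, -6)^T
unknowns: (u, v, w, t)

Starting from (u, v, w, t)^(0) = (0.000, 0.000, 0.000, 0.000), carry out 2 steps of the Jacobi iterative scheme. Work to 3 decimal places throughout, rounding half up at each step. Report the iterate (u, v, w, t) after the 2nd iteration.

Iteration 1:
  u = (-3 - (4)·0.000 - (-4)·0.000 - (3)·0.000) / (14) = -0.214
  v = (1 - (1)·0.000 - (-2)·0.000 - (3)·0.000) / (8) = 0.125
  w = (5 - (-4)·0.000 - (3)·0.000 - (3)·0.000) / (-12) = -0.417
  t = (-6 - (-2)·0.000 - (4)·0.000 - (2)·0.000) / (9) = -0.667
Iteration 2:
  u = (-3 - (4)·0.125 - (-4)·-0.417 - (3)·-0.667) / (14) = -0.226
  v = (1 - (1)·-0.214 - (-2)·-0.417 - (3)·-0.667) / (8) = 0.298
  w = (5 - (-4)·-0.214 - (3)·0.125 - (3)·-0.667) / (-12) = -0.481
  t = (-6 - (-2)·-0.214 - (4)·0.125 - (2)·-0.417) / (9) = -0.677

(-0.226, 0.298, -0.481, -0.677)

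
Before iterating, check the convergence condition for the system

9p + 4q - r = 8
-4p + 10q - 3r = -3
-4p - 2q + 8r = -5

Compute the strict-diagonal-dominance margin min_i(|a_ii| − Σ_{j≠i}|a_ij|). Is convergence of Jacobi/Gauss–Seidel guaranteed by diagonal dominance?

2

row 1: |9| − (4+1) = 4
row 2: |10| − (4+3) = 3
row 3: |8| − (4+2) = 2
minimum over rows = 2 → strictly diagonally dominant (convergence guaranteed)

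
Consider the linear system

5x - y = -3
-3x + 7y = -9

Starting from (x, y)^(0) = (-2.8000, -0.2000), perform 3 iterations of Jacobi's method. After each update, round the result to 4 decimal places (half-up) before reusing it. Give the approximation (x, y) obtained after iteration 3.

Iteration 1:
  x = (-3 - (-1)·-0.2000) / (5) = -0.6400
  y = (-9 - (-3)·-2.8000) / (7) = -2.4857
Iteration 2:
  x = (-3 - (-1)·-2.4857) / (5) = -1.0971
  y = (-9 - (-3)·-0.6400) / (7) = -1.5600
Iteration 3:
  x = (-3 - (-1)·-1.5600) / (5) = -0.9120
  y = (-9 - (-3)·-1.0971) / (7) = -1.7559

(-0.9120, -1.7559)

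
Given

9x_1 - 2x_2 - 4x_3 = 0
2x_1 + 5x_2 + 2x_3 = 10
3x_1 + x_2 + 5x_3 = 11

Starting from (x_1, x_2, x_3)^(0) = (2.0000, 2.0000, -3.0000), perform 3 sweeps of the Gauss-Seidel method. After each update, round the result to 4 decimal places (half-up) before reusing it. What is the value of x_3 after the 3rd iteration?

Iteration 1:
  x_1 = (0 - (-2)·2.0000 - (-4)·-3.0000) / (9) = -0.8889
  x_2 = (10 - (2)·-0.8889 - (2)·-3.0000) / (5) = 3.5556
  x_3 = (11 - (3)·-0.8889 - (1)·3.5556) / (5) = 2.0222
Iteration 2:
  x_1 = (0 - (-2)·3.5556 - (-4)·2.0222) / (9) = 1.6889
  x_2 = (10 - (2)·1.6889 - (2)·2.0222) / (5) = 0.5156
  x_3 = (11 - (3)·1.6889 - (1)·0.5156) / (5) = 1.0835
Iteration 3:
  x_1 = (0 - (-2)·0.5156 - (-4)·1.0835) / (9) = 0.5961
  x_2 = (10 - (2)·0.5961 - (2)·1.0835) / (5) = 1.3282
  x_3 = (11 - (3)·0.5961 - (1)·1.3282) / (5) = 1.5767

1.5767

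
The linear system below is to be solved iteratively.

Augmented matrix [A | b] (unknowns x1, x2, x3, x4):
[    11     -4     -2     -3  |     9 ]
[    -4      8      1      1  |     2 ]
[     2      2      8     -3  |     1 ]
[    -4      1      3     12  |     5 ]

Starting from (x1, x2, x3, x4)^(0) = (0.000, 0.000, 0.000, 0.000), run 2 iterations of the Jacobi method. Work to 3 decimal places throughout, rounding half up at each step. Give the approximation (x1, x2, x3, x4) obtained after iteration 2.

(1.046, 0.591, 0.014, 0.637)

Iteration 1:
  x1 = (9 - (-4)·0.000 - (-2)·0.000 - (-3)·0.000) / (11) = 0.818
  x2 = (2 - (-4)·0.000 - (1)·0.000 - (1)·0.000) / (8) = 0.250
  x3 = (1 - (2)·0.000 - (2)·0.000 - (-3)·0.000) / (8) = 0.125
  x4 = (5 - (-4)·0.000 - (1)·0.000 - (3)·0.000) / (12) = 0.417
Iteration 2:
  x1 = (9 - (-4)·0.250 - (-2)·0.125 - (-3)·0.417) / (11) = 1.046
  x2 = (2 - (-4)·0.818 - (1)·0.125 - (1)·0.417) / (8) = 0.591
  x3 = (1 - (2)·0.818 - (2)·0.250 - (-3)·0.417) / (8) = 0.014
  x4 = (5 - (-4)·0.818 - (1)·0.250 - (3)·0.125) / (12) = 0.637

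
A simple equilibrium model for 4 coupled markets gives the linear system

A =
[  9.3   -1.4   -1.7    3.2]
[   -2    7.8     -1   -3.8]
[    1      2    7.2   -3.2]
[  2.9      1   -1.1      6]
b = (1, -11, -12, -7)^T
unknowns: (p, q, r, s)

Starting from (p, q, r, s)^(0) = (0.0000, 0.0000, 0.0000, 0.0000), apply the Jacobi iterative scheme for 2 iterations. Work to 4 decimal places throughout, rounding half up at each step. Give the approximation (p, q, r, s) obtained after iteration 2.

Iteration 1:
  p = (1 - (-1.4)·0.0000 - (-1.7)·0.0000 - (3.2)·0.0000) / (9.3) = 0.1075
  q = (-11 - (-2)·0.0000 - (-1)·0.0000 - (-3.8)·0.0000) / (7.8) = -1.4103
  r = (-12 - (1)·0.0000 - (2)·0.0000 - (-3.2)·0.0000) / (7.2) = -1.6667
  s = (-7 - (2.9)·0.0000 - (1)·0.0000 - (-1.1)·0.0000) / (6) = -1.1667
Iteration 2:
  p = (1 - (-1.4)·-1.4103 - (-1.7)·-1.6667 - (3.2)·-1.1667) / (9.3) = -0.0080
  q = (-11 - (-2)·0.1075 - (-1)·-1.6667 - (-3.8)·-1.1667) / (7.8) = -2.1648
  r = (-12 - (1)·0.1075 - (2)·-1.4103 - (-3.2)·-1.1667) / (7.2) = -1.8084
  s = (-7 - (2.9)·0.1075 - (1)·-1.4103 - (-1.1)·-1.6667) / (6) = -1.2891

(-0.0080, -2.1648, -1.8084, -1.2891)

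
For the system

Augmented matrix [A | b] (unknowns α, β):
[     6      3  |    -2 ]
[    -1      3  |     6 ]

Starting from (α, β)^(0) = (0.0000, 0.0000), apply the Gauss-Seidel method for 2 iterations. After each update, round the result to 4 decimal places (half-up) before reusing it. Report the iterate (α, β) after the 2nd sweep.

(-1.2778, 1.5741)

Iteration 1:
  α = (-2 - (3)·0.0000) / (6) = -0.3333
  β = (6 - (-1)·-0.3333) / (3) = 1.8889
Iteration 2:
  α = (-2 - (3)·1.8889) / (6) = -1.2778
  β = (6 - (-1)·-1.2778) / (3) = 1.5741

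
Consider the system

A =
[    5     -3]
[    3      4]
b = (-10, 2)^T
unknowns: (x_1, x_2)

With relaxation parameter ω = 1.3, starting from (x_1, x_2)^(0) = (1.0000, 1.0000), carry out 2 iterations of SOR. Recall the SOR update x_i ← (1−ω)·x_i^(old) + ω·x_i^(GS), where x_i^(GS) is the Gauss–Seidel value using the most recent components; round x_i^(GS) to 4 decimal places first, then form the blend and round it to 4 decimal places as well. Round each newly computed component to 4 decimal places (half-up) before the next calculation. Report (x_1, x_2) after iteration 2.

Iteration 1:
  x_1: GS value = (-10 - (-3)·1.0000) / (5) = -1.4000;  x_1 ← (1−ω)·1.0000 + ω·-1.4000 = -2.1200
  x_2: GS value = (2 - (3)·-2.1200) / (4) = 2.0900;  x_2 ← (1−ω)·1.0000 + ω·2.0900 = 2.4170
Iteration 2:
  x_1: GS value = (-10 - (-3)·2.4170) / (5) = -0.5498;  x_1 ← (1−ω)·-2.1200 + ω·-0.5498 = -0.0787
  x_2: GS value = (2 - (3)·-0.0787) / (4) = 0.5590;  x_2 ← (1−ω)·2.4170 + ω·0.5590 = 0.0016

(-0.0787, 0.0016)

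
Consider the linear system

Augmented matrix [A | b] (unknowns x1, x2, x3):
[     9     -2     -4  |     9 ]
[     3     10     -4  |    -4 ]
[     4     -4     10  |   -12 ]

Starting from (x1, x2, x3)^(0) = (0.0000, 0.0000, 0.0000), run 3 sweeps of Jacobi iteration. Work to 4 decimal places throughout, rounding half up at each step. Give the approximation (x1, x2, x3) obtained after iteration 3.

(-0.0444, -1.2173, -1.8231)

Iteration 1:
  x1 = (9 - (-2)·0.0000 - (-4)·0.0000) / (9) = 1.0000
  x2 = (-4 - (3)·0.0000 - (-4)·0.0000) / (10) = -0.4000
  x3 = (-12 - (4)·0.0000 - (-4)·0.0000) / (10) = -1.2000
Iteration 2:
  x1 = (9 - (-2)·-0.4000 - (-4)·-1.2000) / (9) = 0.3778
  x2 = (-4 - (3)·1.0000 - (-4)·-1.2000) / (10) = -1.1800
  x3 = (-12 - (4)·1.0000 - (-4)·-0.4000) / (10) = -1.7600
Iteration 3:
  x1 = (9 - (-2)·-1.1800 - (-4)·-1.7600) / (9) = -0.0444
  x2 = (-4 - (3)·0.3778 - (-4)·-1.7600) / (10) = -1.2173
  x3 = (-12 - (4)·0.3778 - (-4)·-1.1800) / (10) = -1.8231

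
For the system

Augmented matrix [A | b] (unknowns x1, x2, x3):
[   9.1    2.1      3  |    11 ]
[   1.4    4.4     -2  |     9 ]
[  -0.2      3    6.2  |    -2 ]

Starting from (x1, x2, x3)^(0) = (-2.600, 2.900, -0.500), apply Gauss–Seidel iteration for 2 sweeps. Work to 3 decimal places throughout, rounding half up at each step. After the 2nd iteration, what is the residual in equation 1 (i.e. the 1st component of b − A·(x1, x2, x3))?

0.224

Iteration 1:
  x1 = (11 - (2.1)·2.900 - (3)·-0.500) / (9.1) = 0.704
  x2 = (9 - (1.4)·0.704 - (-2)·-0.500) / (4.4) = 1.594
  x3 = (-2 - (-0.2)·0.704 - (3)·1.594) / (6.2) = -1.071
Iteration 2:
  x1 = (11 - (2.1)·1.594 - (3)·-1.071) / (9.1) = 1.194
  x2 = (9 - (1.4)·1.194 - (-2)·-1.071) / (4.4) = 1.179
  x3 = (-2 - (-0.2)·1.194 - (3)·1.179) / (6.2) = -0.855
Residual b − A·x = (0.224, 0.431, 0.003)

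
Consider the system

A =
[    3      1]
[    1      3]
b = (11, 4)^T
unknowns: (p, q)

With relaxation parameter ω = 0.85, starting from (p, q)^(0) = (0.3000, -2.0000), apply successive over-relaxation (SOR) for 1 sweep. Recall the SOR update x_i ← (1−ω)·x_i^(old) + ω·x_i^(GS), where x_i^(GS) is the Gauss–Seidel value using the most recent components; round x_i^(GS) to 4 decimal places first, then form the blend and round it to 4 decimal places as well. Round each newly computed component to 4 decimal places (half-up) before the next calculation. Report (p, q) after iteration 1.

(3.7283, -0.2230)

Iteration 1:
  p: GS value = (11 - (1)·-2.0000) / (3) = 4.3333;  p ← (1−ω)·0.3000 + ω·4.3333 = 3.7283
  q: GS value = (4 - (1)·3.7283) / (3) = 0.0906;  q ← (1−ω)·-2.0000 + ω·0.0906 = -0.2230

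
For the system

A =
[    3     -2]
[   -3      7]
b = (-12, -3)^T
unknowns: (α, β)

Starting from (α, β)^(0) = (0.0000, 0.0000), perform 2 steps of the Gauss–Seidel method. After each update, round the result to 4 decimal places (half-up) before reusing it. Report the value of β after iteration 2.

-2.7551

Iteration 1:
  α = (-12 - (-2)·0.0000) / (3) = -4.0000
  β = (-3 - (-3)·-4.0000) / (7) = -2.1429
Iteration 2:
  α = (-12 - (-2)·-2.1429) / (3) = -5.4286
  β = (-3 - (-3)·-5.4286) / (7) = -2.7551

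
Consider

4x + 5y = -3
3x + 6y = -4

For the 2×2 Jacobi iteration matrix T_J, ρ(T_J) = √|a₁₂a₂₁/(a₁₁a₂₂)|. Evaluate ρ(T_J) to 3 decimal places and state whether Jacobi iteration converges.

0.791

a₁₂a₂₁/(a₁₁a₂₂) = (5)·(3) / ((4)·(6)) = 0.625000
ρ = √|0.625000| = √0.625000 = 0.791
ρ < 1, so Jacobi converges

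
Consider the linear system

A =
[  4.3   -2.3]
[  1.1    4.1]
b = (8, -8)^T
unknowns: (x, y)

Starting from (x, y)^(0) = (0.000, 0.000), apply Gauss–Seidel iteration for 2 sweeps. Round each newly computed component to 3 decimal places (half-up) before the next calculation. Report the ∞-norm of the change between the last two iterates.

Iteration 1:
  x = (8 - (-2.3)·0.000) / (4.3) = 1.860
  y = (-8 - (1.1)·1.860) / (4.1) = -2.450
Iteration 2:
  x = (8 - (-2.3)·-2.450) / (4.3) = 0.550
  y = (-8 - (1.1)·0.550) / (4.1) = -2.099
Change: (-1.310, 0.351) → max |·| = 1.310

1.310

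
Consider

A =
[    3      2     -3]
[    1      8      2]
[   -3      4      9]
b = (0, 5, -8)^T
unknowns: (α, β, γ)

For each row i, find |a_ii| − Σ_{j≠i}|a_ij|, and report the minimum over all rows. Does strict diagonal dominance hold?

-2

row 1: |3| − (2+3) = -2
row 2: |8| − (1+2) = 5
row 3: |9| − (3+4) = 2
minimum over rows = -2 → not strictly diagonally dominant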